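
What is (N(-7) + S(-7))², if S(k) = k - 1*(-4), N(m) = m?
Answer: 100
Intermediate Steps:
S(k) = 4 + k (S(k) = k + 4 = 4 + k)
(N(-7) + S(-7))² = (-7 + (4 - 7))² = (-7 - 3)² = (-10)² = 100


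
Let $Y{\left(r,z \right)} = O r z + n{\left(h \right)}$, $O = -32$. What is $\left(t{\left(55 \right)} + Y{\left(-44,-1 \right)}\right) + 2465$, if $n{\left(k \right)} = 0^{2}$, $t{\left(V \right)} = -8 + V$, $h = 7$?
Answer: $1104$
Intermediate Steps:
$n{\left(k \right)} = 0$
$Y{\left(r,z \right)} = - 32 r z$ ($Y{\left(r,z \right)} = - 32 r z + 0 = - 32 r z$)
$\left(t{\left(55 \right)} + Y{\left(-44,-1 \right)}\right) + 2465 = \left(\left(-8 + 55\right) - \left(-1408\right) \left(-1\right)\right) + 2465 = \left(47 - 1408\right) + 2465 = -1361 + 2465 = 1104$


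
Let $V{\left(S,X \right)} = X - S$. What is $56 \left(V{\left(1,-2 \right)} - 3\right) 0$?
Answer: $0$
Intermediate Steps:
$56 \left(V{\left(1,-2 \right)} - 3\right) 0 = 56 \left(\left(-2 - 1\right) - 3\right) 0 = 56 \left(-3 - 3\right) 0 = 56 \left(\left(-6\right) 0\right) = 56 \cdot 0 = 0$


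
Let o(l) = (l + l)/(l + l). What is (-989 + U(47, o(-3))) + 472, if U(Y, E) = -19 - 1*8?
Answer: -544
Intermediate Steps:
o(l) = 1 (o(l) = (2*l)/((2*l)) = (2*l)*(1/(2*l)) = 1)
U(Y, E) = -27 (U(Y, E) = -19 - 8 = -27)
(-989 + U(47, o(-3))) + 472 = (-989 - 27) + 472 = -1016 + 472 = -544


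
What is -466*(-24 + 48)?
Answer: -11184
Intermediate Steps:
-466*(-24 + 48) = -466*24 = -11184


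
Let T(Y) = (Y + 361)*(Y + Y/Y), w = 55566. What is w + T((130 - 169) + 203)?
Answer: 142191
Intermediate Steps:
T(Y) = (1 + Y)*(361 + Y) (T(Y) = (361 + Y)*(Y + 1) = (361 + Y)*(1 + Y) = (1 + Y)*(361 + Y))
w + T((130 - 169) + 203) = 55566 + (361 + ((130 - 169) + 203)² + 362*((130 - 169) + 203)) = 55566 + (361 + (-39 + 203)² + 362*(-39 + 203)) = 55566 + (361 + 164² + 362*164) = 55566 + (361 + 26896 + 59368) = 55566 + 86625 = 142191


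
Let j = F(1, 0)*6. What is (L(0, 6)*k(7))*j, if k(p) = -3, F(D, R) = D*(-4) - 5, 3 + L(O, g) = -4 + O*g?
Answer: -1134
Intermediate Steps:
L(O, g) = -7 + O*g (L(O, g) = -3 + (-4 + O*g) = -7 + O*g)
F(D, R) = -5 - 4*D (F(D, R) = -4*D - 5 = -5 - 4*D)
j = -54 (j = (-5 - 4*1)*6 = (-5 - 4)*6 = -9*6 = -54)
(L(0, 6)*k(7))*j = ((-7 + 0*6)*(-3))*(-54) = ((-7 + 0)*(-3))*(-54) = -7*(-3)*(-54) = 21*(-54) = -1134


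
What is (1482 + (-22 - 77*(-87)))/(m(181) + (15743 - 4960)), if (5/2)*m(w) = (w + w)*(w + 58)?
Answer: 40795/226951 ≈ 0.17975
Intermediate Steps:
m(w) = 4*w*(58 + w)/5 (m(w) = 2*((w + w)*(w + 58))/5 = 2*((2*w)*(58 + w))/5 = 2*(2*w*(58 + w))/5 = 4*w*(58 + w)/5)
(1482 + (-22 - 77*(-87)))/(m(181) + (15743 - 4960)) = (1482 + (-22 - 77*(-87)))/((4/5)*181*(58 + 181) + (15743 - 4960)) = (1482 + (-22 + 6699))/((4/5)*181*239 + 10783) = (1482 + 6677)/(173036/5 + 10783) = 8159/(226951/5) = 8159*(5/226951) = 40795/226951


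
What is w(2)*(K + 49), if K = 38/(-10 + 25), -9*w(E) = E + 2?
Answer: -3092/135 ≈ -22.904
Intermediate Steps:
w(E) = -2/9 - E/9 (w(E) = -(E + 2)/9 = -(2 + E)/9 = -2/9 - E/9)
K = 38/15 ≈ 2.5333
w(2)*(K + 49) = (-2/9 - ⅑*2)*(38/15 + 49) = (-2/9 - 2/9)*(773/15) = -4/9*773/15 = -3092/135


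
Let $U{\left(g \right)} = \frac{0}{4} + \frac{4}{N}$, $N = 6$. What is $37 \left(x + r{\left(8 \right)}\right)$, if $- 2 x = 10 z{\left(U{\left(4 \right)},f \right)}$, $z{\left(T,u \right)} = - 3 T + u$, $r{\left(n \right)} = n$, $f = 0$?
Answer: $666$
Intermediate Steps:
$U{\left(g \right)} = \frac{2}{3}$ ($U{\left(g \right)} = \frac{0}{4} + \frac{4}{6} = 0 \cdot \frac{1}{4} + 4 \cdot \frac{1}{6} = 0 + \frac{2}{3} = \frac{2}{3}$)
$z{\left(T,u \right)} = u - 3 T$
$x = 10$ ($x = - \frac{10 \left(0 - 2\right)}{2} = - \frac{10 \left(-2\right)}{2} = \left(- \frac{1}{2}\right) \left(-20\right) = 10$)
$37 \left(x + r{\left(8 \right)}\right) = 37 \left(10 + 8\right) = 37 \cdot 18 = 666$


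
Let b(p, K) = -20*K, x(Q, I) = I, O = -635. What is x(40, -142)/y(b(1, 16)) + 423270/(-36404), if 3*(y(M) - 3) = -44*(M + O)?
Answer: -8902561467/765011858 ≈ -11.637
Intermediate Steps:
y(M) = 27949/3 - 44*M/3 (y(M) = 3 + (-44*(M - 635))/3 = 3 + (-44*(-635 + M))/3 = 3 + (27940 - 44*M)/3 = 3 + (27940/3 - 44*M/3) = 27949/3 - 44*M/3)
x(40, -142)/y(b(1, 16)) + 423270/(-36404) = -142/(27949/3 - (-880)*16/3) + 423270/(-36404) = -142/(27949/3 - 44/3*(-320)) + 423270*(-1/36404) = -142/(27949/3 + 14080/3) - 211635/18202 = -142/42029/3 - 211635/18202 = -142*3/42029 - 211635/18202 = -426/42029 - 211635/18202 = -8902561467/765011858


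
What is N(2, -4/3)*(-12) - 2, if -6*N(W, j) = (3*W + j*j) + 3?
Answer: 176/9 ≈ 19.556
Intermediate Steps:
N(W, j) = -½ - W/2 - j²/6 (N(W, j) = -((3*W + j*j) + 3)/6 = -((3*W + j²) + 3)/6 = -((j² + 3*W) + 3)/6 = -(3 + j² + 3*W)/6 = -½ - W/2 - j²/6)
N(2, -4/3)*(-12) - 2 = (-½ - ½*2 - (-4/3)²/6)*(-12) - 2 = (-½ - 1 - (-4*⅓)²/6)*(-12) - 2 = (-½ - 1 - (-4/3)²/6)*(-12) - 2 = (-½ - 1 - ⅙*16/9)*(-12) - 2 = (-½ - 1 - 8/27)*(-12) - 2 = -97/54*(-12) - 2 = 194/9 - 2 = 176/9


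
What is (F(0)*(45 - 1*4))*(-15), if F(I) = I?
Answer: 0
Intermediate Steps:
(F(0)*(45 - 1*4))*(-15) = (0*(45 - 1*4))*(-15) = (0*(45 - 4))*(-15) = (0*41)*(-15) = 0*(-15) = 0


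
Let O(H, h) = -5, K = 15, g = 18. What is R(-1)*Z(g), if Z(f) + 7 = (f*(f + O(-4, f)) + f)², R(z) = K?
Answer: 952455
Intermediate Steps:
R(z) = 15
Z(f) = -7 + (f + f*(-5 + f))² (Z(f) = -7 + (f*(f - 5) + f)² = -7 + (f*(-5 + f) + f)² = -7 + (f + f*(-5 + f))²)
R(-1)*Z(g) = 15*(-7 + 18²*(-4 + 18)²) = 15*(-7 + 324*14²) = 15*(-7 + 324*196) = 15*(-7 + 63504) = 15*63497 = 952455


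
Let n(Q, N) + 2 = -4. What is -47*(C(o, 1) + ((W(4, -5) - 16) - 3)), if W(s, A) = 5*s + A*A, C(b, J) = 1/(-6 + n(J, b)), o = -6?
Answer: -14617/12 ≈ -1218.1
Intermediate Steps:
n(Q, N) = -6 (n(Q, N) = -2 - 4 = -6)
C(b, J) = -1/12 (C(b, J) = 1/(-6 - 6) = 1/(-12) = -1/12)
W(s, A) = A**2 + 5*s (W(s, A) = 5*s + A**2 = A**2 + 5*s)
-47*(C(o, 1) + ((W(4, -5) - 16) - 3)) = -47*(-1/12 + ((((-5)**2 + 5*4) - 16) - 3)) = -47*(-1/12 + (((25 + 20) - 16) - 3)) = -47*(-1/12 + ((45 - 16) - 3)) = -47*(-1/12 + (29 - 3)) = -47*(-1/12 + 26) = -47*311/12 = -14617/12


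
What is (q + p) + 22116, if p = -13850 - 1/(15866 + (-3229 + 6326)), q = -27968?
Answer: -373609027/18963 ≈ -19702.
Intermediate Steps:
p = -262637551/18963 (p = -13850 - 1/(15866 + 3097) = -13850 - 1/18963 = -262637551/18963 ≈ -13850.)
(q + p) + 22116 = (-27968 - 262637551/18963) + 22116 = -792994735/18963 + 22116 = -373609027/18963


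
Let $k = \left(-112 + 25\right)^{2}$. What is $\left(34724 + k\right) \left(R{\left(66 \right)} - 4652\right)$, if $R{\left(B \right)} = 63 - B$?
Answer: $-196873915$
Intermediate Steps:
$k = 7569$ ($k = \left(-87\right)^{2} = 7569$)
$\left(34724 + k\right) \left(R{\left(66 \right)} - 4652\right) = \left(34724 + 7569\right) \left(\left(63 - 66\right) - 4652\right) = 42293 \left(\left(63 - 66\right) - 4652\right) = 42293 \left(-3 - 4652\right) = 42293 \left(-4655\right) = -196873915$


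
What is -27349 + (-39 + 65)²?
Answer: -26673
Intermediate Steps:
-27349 + (-39 + 65)² = -27349 + 26² = -27349 + 676 = -26673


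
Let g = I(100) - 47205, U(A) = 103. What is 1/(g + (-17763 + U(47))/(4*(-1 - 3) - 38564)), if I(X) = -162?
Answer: -1929/91370060 ≈ -2.1112e-5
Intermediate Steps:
g = -47367 (g = -162 - 47205 = -47367)
1/(g + (-17763 + U(47))/(4*(-1 - 3) - 38564)) = 1/(-47367 + (-17763 + 103)/(4*(-1 - 3) - 38564)) = 1/(-47367 - 17660/(4*(-4) - 38564)) = 1/(-47367 - 17660/(-16 - 38564)) = 1/(-47367 - 17660/(-38580)) = 1/(-47367 - 17660*(-1/38580)) = 1/(-47367 + 883/1929) = 1/(-91370060/1929) = -1929/91370060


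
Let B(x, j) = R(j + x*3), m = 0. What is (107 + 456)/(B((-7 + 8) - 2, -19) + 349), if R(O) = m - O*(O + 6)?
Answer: -563/3 ≈ -187.67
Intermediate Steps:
R(O) = -O*(6 + O) (R(O) = 0 - O*(O + 6) = 0 - O*(6 + O) = -O*(6 + O))
B(x, j) = (j + 3*x)*(-6 - j - 3*x) (B(x, j) = (j + x*3)*(-6 - (j + x*3)) = (j + 3*x)*(-6 - (j + 3*x)) = (j + 3*x)*(-6 + (-j - 3*x)) = (j + 3*x)*(-6 - j - 3*x))
(107 + 456)/(B((-7 + 8) - 2, -19) + 349) = (107 + 456)/((-(-19 + 3*((-7 + 8) - 2))**2 - 18*((-7 + 8) - 2) - 6*(-19)) + 349) = 563/((-(-19 + 3*(1 - 2))**2 - 18*(1 - 2) + 114) + 349) = 563/((-(-19 + 3*(-1))**2 - 18*(-1) + 114) + 349) = 563/((-(-19 - 3)**2 + 18 + 114) + 349) = 563/((-1*(-22)**2 + 18 + 114) + 349) = 563/((-1*484 + 18 + 114) + 349) = 563/((-484 + 18 + 114) + 349) = 563/(-352 + 349) = 563/(-3) = 563*(-1/3) = -563/3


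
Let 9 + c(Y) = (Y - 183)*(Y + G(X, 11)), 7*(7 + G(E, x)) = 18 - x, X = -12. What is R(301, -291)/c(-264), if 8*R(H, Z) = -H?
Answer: -301/965448 ≈ -0.00031177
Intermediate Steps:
R(H, Z) = -H/8 (R(H, Z) = (-H)/8 = -H/8)
G(E, x) = -31/7 - x/7 (G(E, x) = -7 + (18 - x)/7 = -7 + (18/7 - x/7) = -31/7 - x/7)
c(Y) = -9 + (-183 + Y)*(-6 + Y) (c(Y) = -9 + (Y - 183)*(Y + (-31/7 - ⅐*11)) = -9 + (-183 + Y)*(Y + (-31/7 - 11/7)) = -9 + (-183 + Y)*(Y - 6) = -9 + (-183 + Y)*(-6 + Y))
R(301, -291)/c(-264) = (-⅛*301)/(1089 + (-264)² - 189*(-264)) = -301/(8*(1089 + 69696 + 49896)) = -301/8/120681 = -301/8*1/120681 = -301/965448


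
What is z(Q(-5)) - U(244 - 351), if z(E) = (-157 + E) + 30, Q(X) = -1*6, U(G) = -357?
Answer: 224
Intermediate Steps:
Q(X) = -6
z(E) = -127 + E
z(Q(-5)) - U(244 - 351) = (-127 - 6) - 1*(-357) = -133 + 357 = 224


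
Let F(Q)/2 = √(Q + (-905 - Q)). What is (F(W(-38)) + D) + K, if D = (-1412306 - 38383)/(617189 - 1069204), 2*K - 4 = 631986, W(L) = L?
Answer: 142835930614/452015 + 2*I*√905 ≈ 3.16e+5 + 60.166*I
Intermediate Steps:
F(Q) = 2*I*√905 (F(Q) = 2*√(Q + (-905 - Q)) = 2*√(-905) = 2*(I*√905) = 2*I*√905)
K = 315995 (K = 2 + (½)*631986 = 2 + 315993 = 315995)
D = 1450689/452015 (D = -1450689/(-452015) = -1450689*(-1/452015) = 1450689/452015 ≈ 3.2094)
(F(W(-38)) + D) + K = (2*I*√905 + 1450689/452015) + 315995 = (1450689/452015 + 2*I*√905) + 315995 = 142835930614/452015 + 2*I*√905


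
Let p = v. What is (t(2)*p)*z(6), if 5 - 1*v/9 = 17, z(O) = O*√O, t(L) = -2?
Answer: 1296*√6 ≈ 3174.5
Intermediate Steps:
z(O) = O^(3/2)
v = -108 (v = 45 - 9*17 = 45 - 153 = -108)
p = -108
(t(2)*p)*z(6) = (-2*(-108))*6^(3/2) = 216*(6*√6) = 1296*√6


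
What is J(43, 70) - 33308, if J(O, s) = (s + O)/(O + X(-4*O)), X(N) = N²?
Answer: -986816003/29627 ≈ -33308.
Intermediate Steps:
J(O, s) = (O + s)/(O + 16*O²) (J(O, s) = (s + O)/(O + (-4*O)²) = (O + s)/(O + 16*O²))
J(43, 70) - 33308 = (43 + 70)/(43*(1 + 16*43)) - 33308 = (1/43)*113/(1 + 688) - 33308 = (1/43)*113/689 - 33308 = (1/43)*(1/689)*113 - 33308 = 113/29627 - 33308 = -986816003/29627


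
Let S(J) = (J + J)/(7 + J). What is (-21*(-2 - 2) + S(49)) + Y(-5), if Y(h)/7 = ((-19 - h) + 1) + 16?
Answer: 427/4 ≈ 106.75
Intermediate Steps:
Y(h) = -14 - 7*h (Y(h) = 7*(((-19 - h) + 1) + 16) = 7*((-18 - h) + 16) = 7*(-2 - h) = -14 - 7*h)
S(J) = 2*J/(7 + J) (S(J) = (2*J)/(7 + J) = 2*J/(7 + J))
(-21*(-2 - 2) + S(49)) + Y(-5) = (-21*(-2 - 2) + 2*49/(7 + 49)) + (-14 - 7*(-5)) = (-21*(-4) + 2*49/56) + (-14 + 35) = (84 + 2*49*(1/56)) + 21 = (84 + 7/4) + 21 = 343/4 + 21 = 427/4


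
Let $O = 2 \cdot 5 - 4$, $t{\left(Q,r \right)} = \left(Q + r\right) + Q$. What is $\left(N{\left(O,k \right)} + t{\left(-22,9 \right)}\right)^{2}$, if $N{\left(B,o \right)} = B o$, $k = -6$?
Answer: $5041$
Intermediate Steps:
$t{\left(Q,r \right)} = r + 2 Q$
$O = 6$ ($O = 10 - 4 = 6$)
$\left(N{\left(O,k \right)} + t{\left(-22,9 \right)}\right)^{2} = \left(6 \left(-6\right) + \left(9 + 2 \left(-22\right)\right)\right)^{2} = \left(-36 + \left(9 - 44\right)\right)^{2} = \left(-36 - 35\right)^{2} = \left(-71\right)^{2} = 5041$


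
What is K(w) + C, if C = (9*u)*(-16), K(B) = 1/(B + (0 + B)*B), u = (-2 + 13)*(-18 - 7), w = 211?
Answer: 1771387201/44732 ≈ 39600.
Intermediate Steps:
u = -275 (u = 11*(-25) = -275)
K(B) = 1/(B + B²) (K(B) = 1/(B + B*B) = 1/(B + B²))
C = 39600 (C = (9*(-275))*(-16) = -2475*(-16) = 39600)
K(w) + C = 1/(211*(1 + 211)) + 39600 = (1/211)/212 + 39600 = (1/211)*(1/212) + 39600 = 1/44732 + 39600 = 1771387201/44732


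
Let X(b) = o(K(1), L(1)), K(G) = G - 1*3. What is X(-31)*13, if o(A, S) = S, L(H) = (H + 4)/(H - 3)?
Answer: -65/2 ≈ -32.500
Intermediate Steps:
K(G) = -3 + G (K(G) = G - 3 = -3 + G)
L(H) = (4 + H)/(-3 + H)
X(b) = -5/2 (X(b) = (4 + 1)/(-3 + 1) = 5/(-2) = -1/2*5 = -5/2)
X(-31)*13 = -5/2*13 = -65/2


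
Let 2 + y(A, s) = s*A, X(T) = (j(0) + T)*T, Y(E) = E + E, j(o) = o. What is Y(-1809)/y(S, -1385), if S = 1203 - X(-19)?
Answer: 603/194362 ≈ 0.0031025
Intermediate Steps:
Y(E) = 2*E
X(T) = T**2 (X(T) = (0 + T)*T = T*T = T**2)
S = 842 (S = 1203 - 1*(-19)**2 = 1203 - 1*361 = 1203 - 361 = 842)
y(A, s) = -2 + A*s (y(A, s) = -2 + s*A = -2 + A*s)
Y(-1809)/y(S, -1385) = (2*(-1809))/(-2 + 842*(-1385)) = -3618/(-2 - 1166170) = -3618/(-1166172) = -3618*(-1/1166172) = 603/194362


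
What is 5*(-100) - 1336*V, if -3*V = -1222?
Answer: -1634092/3 ≈ -5.4470e+5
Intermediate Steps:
V = 1222/3 (V = -1/3*(-1222) = 1222/3 ≈ 407.33)
5*(-100) - 1336*V = 5*(-100) - 1336*1222/3 = -500 - 1632592/3 = -1634092/3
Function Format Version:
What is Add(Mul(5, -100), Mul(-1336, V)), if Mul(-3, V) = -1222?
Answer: Rational(-1634092, 3) ≈ -5.4470e+5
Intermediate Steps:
V = Rational(1222, 3) (V = Mul(Rational(-1, 3), -1222) = Rational(1222, 3) ≈ 407.33)
Add(Mul(5, -100), Mul(-1336, V)) = Add(Mul(5, -100), Mul(-1336, Rational(1222, 3))) = Add(-500, Rational(-1632592, 3)) = Rational(-1634092, 3)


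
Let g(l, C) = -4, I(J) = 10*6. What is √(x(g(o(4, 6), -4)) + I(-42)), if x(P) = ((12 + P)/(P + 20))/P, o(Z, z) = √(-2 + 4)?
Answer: √958/4 ≈ 7.7379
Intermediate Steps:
o(Z, z) = √2
I(J) = 60
x(P) = (12 + P)/(P*(20 + P)) (x(P) = ((12 + P)/(20 + P))/P = (12 + P)/(P*(20 + P)))
√(x(g(o(4, 6), -4)) + I(-42)) = √((12 - 4)/((-4)*(20 - 4)) + 60) = √(-¼*8/16 + 60) = √(-¼*1/16*8 + 60) = √(-⅛ + 60) = √(479/8) = √958/4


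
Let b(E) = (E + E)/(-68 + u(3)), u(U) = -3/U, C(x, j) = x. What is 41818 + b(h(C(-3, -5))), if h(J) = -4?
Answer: 2885450/69 ≈ 41818.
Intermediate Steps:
b(E) = -2*E/69 (b(E) = (E + E)/(-68 - 3/3) = (2*E)/(-68 - 3*1/3) = (2*E)/(-68 - 1) = (2*E)/(-69) = (2*E)*(-1/69) = -2*E/69)
41818 + b(h(C(-3, -5))) = 41818 - 2/69*(-4) = 41818 + 8/69 = 2885450/69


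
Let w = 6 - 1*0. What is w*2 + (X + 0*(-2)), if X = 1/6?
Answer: 73/6 ≈ 12.167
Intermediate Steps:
X = ⅙ ≈ 0.16667
w = 6 (w = 6 + 0 = 6)
w*2 + (X + 0*(-2)) = 6*2 + (⅙ + 0*(-2)) = 12 + (⅙ + 0) = 12 + ⅙ = 73/6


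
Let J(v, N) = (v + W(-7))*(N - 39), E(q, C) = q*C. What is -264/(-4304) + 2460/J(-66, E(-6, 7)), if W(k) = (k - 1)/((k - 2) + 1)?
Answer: 99815/188838 ≈ 0.52857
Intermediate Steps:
W(k) = 1 (W(k) = (-1 + k)/((-2 + k) + 1) = (-1 + k)/(-1 + k) = 1)
E(q, C) = C*q
J(v, N) = (1 + v)*(-39 + N) (J(v, N) = (v + 1)*(N - 39) = (1 + v)*(-39 + N))
-264/(-4304) + 2460/J(-66, E(-6, 7)) = -264/(-4304) + 2460/(-39 + 7*(-6) - 39*(-66) + (7*(-6))*(-66)) = -264*(-1/4304) + 2460/(-39 - 42 + 2574 - 42*(-66)) = 33/538 + 2460/(-39 - 42 + 2574 + 2772) = 33/538 + 2460/5265 = 33/538 + 2460*(1/5265) = 33/538 + 164/351 = 99815/188838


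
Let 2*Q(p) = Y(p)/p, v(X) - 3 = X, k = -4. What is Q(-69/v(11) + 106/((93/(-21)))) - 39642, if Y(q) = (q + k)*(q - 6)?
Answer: -431260563365/10873436 ≈ -39662.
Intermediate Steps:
v(X) = 3 + X
Y(q) = (-6 + q)*(-4 + q) (Y(q) = (q - 4)*(q - 6) = (-4 + q)*(-6 + q) = (-6 + q)*(-4 + q))
Q(p) = (24 + p² - 10*p)/(2*p) (Q(p) = ((24 + p² - 10*p)/p)/2 = (24 + p² - 10*p)/(2*p))
Q(-69/v(11) + 106/((93/(-21)))) - 39642 = (-5 + (-69/(3 + 11) + 106/((93/(-21))))/2 + 12/(-69/(3 + 11) + 106/((93/(-21))))) - 39642 = (-5 + (-69/14 + 106/((93*(-1/21))))/2 + 12/(-69/14 + 106/((93*(-1/21))))) - 39642 = (-5 + (-69*1/14 + 106/(-31/7))/2 + 12/(-69*1/14 + 106/(-31/7))) - 39642 = (-5 + (-69/14 + 106*(-7/31))/2 + 12/(-69/14 + 106*(-7/31))) - 39642 = (-5 + (-69/14 - 742/31)/2 + 12/(-69/14 - 742/31)) - 39642 = (-5 + (½)*(-12527/434) + 12/(-12527/434)) - 39642 = (-5 - 12527/868 + 12*(-434/12527)) - 39642 = (-5 - 12527/868 - 5208/12527) - 39642 = -215813453/10873436 - 39642 = -431260563365/10873436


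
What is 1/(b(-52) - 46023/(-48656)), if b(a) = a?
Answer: -48656/2484089 ≈ -0.019587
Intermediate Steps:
1/(b(-52) - 46023/(-48656)) = 1/(-52 - 46023/(-48656)) = 1/(-52 - 46023*(-1/48656)) = 1/(-52 + 46023/48656) = 1/(-2484089/48656) = -48656/2484089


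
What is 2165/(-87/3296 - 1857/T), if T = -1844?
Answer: 3289622240/1490061 ≈ 2207.7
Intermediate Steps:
2165/(-87/3296 - 1857/T) = 2165/(-87/3296 - 1857/(-1844)) = 2165/(-87*1/3296 - 1857*(-1/1844)) = 2165/(-87/3296 + 1857/1844) = 2165/(1490061/1519456) = 2165*(1519456/1490061) = 3289622240/1490061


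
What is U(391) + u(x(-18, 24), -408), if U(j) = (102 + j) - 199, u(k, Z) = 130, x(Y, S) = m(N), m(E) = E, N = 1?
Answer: 424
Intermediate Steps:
x(Y, S) = 1
U(j) = -97 + j
U(391) + u(x(-18, 24), -408) = (-97 + 391) + 130 = 294 + 130 = 424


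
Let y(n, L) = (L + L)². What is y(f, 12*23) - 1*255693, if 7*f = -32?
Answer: 49011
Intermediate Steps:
f = -32/7 (f = (⅐)*(-32) = -32/7 ≈ -4.5714)
y(n, L) = 4*L² (y(n, L) = (2*L)² = 4*L²)
y(f, 12*23) - 1*255693 = 4*(12*23)² - 1*255693 = 4*276² - 255693 = 4*76176 - 255693 = 304704 - 255693 = 49011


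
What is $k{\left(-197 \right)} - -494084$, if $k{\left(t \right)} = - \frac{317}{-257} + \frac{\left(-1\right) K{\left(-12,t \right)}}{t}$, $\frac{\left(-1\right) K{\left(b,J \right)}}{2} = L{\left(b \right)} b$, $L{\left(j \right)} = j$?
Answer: $\frac{25014967269}{50629} \approx 4.9408 \cdot 10^{5}$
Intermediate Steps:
$K{\left(b,J \right)} = - 2 b^{2}$ ($K{\left(b,J \right)} = - 2 b b = - 2 b^{2}$)
$k{\left(t \right)} = \frac{317}{257} + \frac{288}{t}$ ($k{\left(t \right)} = - \frac{317}{-257} + \frac{\left(-1\right) \left(- 2 \left(-12\right)^{2}\right)}{t} = \left(-317\right) \left(- \frac{1}{257}\right) + \frac{\left(-1\right) \left(\left(-2\right) 144\right)}{t} = \frac{317}{257} + \frac{\left(-1\right) \left(-288\right)}{t} = \frac{317}{257} + \frac{288}{t}$)
$k{\left(-197 \right)} - -494084 = \left(\frac{317}{257} + \frac{288}{-197}\right) - -494084 = \left(\frac{317}{257} + 288 \left(- \frac{1}{197}\right)\right) + 494084 = \left(\frac{317}{257} - \frac{288}{197}\right) + 494084 = - \frac{11567}{50629} + 494084 = \frac{25014967269}{50629}$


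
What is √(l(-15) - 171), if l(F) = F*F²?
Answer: 3*I*√394 ≈ 59.548*I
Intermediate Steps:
l(F) = F³
√(l(-15) - 171) = √((-15)³ - 171) = √(-3375 - 171) = √(-3546) = 3*I*√394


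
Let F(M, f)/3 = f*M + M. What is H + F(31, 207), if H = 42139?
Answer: 61483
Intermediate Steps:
F(M, f) = 3*M + 3*M*f (F(M, f) = 3*(f*M + M) = 3*(M*f + M) = 3*(M + M*f) = 3*M + 3*M*f)
H + F(31, 207) = 42139 + 3*31*(1 + 207) = 42139 + 3*31*208 = 42139 + 19344 = 61483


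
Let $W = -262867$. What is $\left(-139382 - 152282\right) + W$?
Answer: $-554531$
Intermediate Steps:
$\left(-139382 - 152282\right) + W = \left(-139382 - 152282\right) - 262867 = -291664 - 262867 = -554531$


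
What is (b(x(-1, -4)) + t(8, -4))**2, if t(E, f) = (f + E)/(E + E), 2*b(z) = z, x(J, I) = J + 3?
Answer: 25/16 ≈ 1.5625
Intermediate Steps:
x(J, I) = 3 + J
b(z) = z/2
t(E, f) = (E + f)/(2*E) (t(E, f) = (E + f)/((2*E)) = (E + f)*(1/(2*E)) = (E + f)/(2*E))
(b(x(-1, -4)) + t(8, -4))**2 = ((3 - 1)/2 + (1/2)*(8 - 4)/8)**2 = ((1/2)*2 + (1/2)*(1/8)*4)**2 = (1 + 1/4)**2 = (5/4)**2 = 25/16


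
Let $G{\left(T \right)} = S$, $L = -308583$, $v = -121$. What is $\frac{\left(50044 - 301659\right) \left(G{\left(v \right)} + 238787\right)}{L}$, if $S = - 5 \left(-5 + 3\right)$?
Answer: $\frac{6676100795}{34287} \approx 1.9471 \cdot 10^{5}$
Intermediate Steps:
$S = 10$ ($S = \left(-5\right) \left(-2\right) = 10$)
$G{\left(T \right)} = 10$
$\frac{\left(50044 - 301659\right) \left(G{\left(v \right)} + 238787\right)}{L} = \frac{\left(50044 - 301659\right) \left(10 + 238787\right)}{-308583} = \left(-251615\right) 238797 \left(- \frac{1}{308583}\right) = \left(-60084907155\right) \left(- \frac{1}{308583}\right) = \frac{6676100795}{34287}$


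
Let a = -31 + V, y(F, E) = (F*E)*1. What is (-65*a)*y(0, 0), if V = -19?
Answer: 0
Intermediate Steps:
y(F, E) = E*F (y(F, E) = (E*F)*1 = E*F)
a = -50 (a = -31 - 19 = -50)
(-65*a)*y(0, 0) = (-65*(-50))*(0*0) = 3250*0 = 0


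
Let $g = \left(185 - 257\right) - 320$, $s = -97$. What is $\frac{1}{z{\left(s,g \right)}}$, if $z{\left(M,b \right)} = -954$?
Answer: $- \frac{1}{954} \approx -0.0010482$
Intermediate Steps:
$g = -392$ ($g = -72 - 320 = -392$)
$\frac{1}{z{\left(s,g \right)}} = \frac{1}{-954} = - \frac{1}{954}$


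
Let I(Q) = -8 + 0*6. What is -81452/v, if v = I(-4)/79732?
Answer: 811791358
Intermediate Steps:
I(Q) = -8 (I(Q) = -8 + 0 = -8)
v = -2/19933 (v = -8/79732 = -8*1/79732 = -2/19933 ≈ -0.00010034)
-81452/v = -81452/(-2/19933) = -81452*(-19933/2) = 811791358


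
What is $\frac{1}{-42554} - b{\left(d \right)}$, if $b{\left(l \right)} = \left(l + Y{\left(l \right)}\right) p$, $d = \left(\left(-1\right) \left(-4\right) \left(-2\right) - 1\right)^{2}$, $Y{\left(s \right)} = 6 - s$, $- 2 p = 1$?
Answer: $\frac{127661}{42554} \approx 3.0$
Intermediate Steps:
$p = - \frac{1}{2}$ ($p = \left(- \frac{1}{2}\right) 1 = - \frac{1}{2} \approx -0.5$)
$d = 81$ ($d = \left(4 \left(-2\right) - 1\right)^{2} = \left(-8 - 1\right)^{2} = \left(-9\right)^{2} = 81$)
$b{\left(l \right)} = -3$ ($b{\left(l \right)} = \left(l - \left(-6 + l\right)\right) \left(- \frac{1}{2}\right) = 6 \left(- \frac{1}{2}\right) = -3$)
$\frac{1}{-42554} - b{\left(d \right)} = \frac{1}{-42554} - -3 = - \frac{1}{42554} + 3 = \frac{127661}{42554}$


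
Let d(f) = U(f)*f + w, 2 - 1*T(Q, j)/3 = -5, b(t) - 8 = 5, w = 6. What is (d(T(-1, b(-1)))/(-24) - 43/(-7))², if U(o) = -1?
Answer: 143641/3136 ≈ 45.804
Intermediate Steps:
b(t) = 13 (b(t) = 8 + 5 = 13)
T(Q, j) = 21 (T(Q, j) = 6 - 3*(-5) = 6 + 15 = 21)
d(f) = 6 - f (d(f) = -f + 6 = 6 - f)
(d(T(-1, b(-1)))/(-24) - 43/(-7))² = ((6 - 1*21)/(-24) - 43/(-7))² = ((6 - 21)*(-1/24) - 43*(-⅐))² = (-15*(-1/24) + 43/7)² = (5/8 + 43/7)² = (379/56)² = 143641/3136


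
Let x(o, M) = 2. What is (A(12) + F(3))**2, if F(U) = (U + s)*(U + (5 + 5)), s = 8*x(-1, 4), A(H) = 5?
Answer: 63504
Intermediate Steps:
s = 16 (s = 8*2 = 16)
F(U) = (10 + U)*(16 + U) (F(U) = (U + 16)*(U + (5 + 5)) = (16 + U)*(U + 10) = (16 + U)*(10 + U) = (10 + U)*(16 + U))
(A(12) + F(3))**2 = (5 + (160 + 3**2 + 26*3))**2 = (5 + (160 + 9 + 78))**2 = (5 + 247)**2 = 252**2 = 63504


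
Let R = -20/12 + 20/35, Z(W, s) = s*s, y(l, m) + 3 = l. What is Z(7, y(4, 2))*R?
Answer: -23/21 ≈ -1.0952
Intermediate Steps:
y(l, m) = -3 + l
Z(W, s) = s**2
R = -23/21 (R = -20*1/12 + 20*(1/35) = -5/3 + 4/7 = -23/21 ≈ -1.0952)
Z(7, y(4, 2))*R = (-3 + 4)**2*(-23/21) = 1**2*(-23/21) = 1*(-23/21) = -23/21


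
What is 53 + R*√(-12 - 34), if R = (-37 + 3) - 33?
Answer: 53 - 67*I*√46 ≈ 53.0 - 454.42*I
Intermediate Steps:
R = -67 (R = -34 - 33 = -67)
53 + R*√(-12 - 34) = 53 - 67*√(-12 - 34) = 53 - 67*I*√46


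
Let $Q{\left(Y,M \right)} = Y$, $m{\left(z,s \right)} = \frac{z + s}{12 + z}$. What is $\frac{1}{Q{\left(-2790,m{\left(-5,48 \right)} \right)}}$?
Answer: $- \frac{1}{2790} \approx -0.00035842$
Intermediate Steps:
$m{\left(z,s \right)} = \frac{s + z}{12 + z}$
$\frac{1}{Q{\left(-2790,m{\left(-5,48 \right)} \right)}} = \frac{1}{-2790} = - \frac{1}{2790}$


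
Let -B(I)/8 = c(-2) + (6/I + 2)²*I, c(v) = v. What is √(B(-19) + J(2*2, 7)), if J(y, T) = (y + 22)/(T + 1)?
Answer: √650389/38 ≈ 21.223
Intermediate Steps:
B(I) = 16 - 8*I*(2 + 6/I)² (B(I) = -8*(-2 + (6/I + 2)²*I) = -8*(-2 + (2 + 6/I)²*I) = -8*(-2 + I*(2 + 6/I)²) = 16 - 8*I*(2 + 6/I)²)
J(y, T) = (22 + y)/(1 + T)
√(B(-19) + J(2*2, 7)) = √((16 - 32*(3 - 19)²/(-19)) + (22 + 2*2)/(1 + 7)) = √((16 - 32*(-1/19)*(-16)²) + (22 + 4)/8) = √((16 - 32*(-1/19)*256) + (⅛)*26) = √((16 + 8192/19) + 13/4) = √(8496/19 + 13/4) = √(34231/76) = √650389/38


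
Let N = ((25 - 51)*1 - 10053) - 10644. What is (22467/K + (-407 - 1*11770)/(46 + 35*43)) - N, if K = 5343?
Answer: 1734354955/83707 ≈ 20719.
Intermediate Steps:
N = -20723 (N = (-26*1 - 10053) - 10644 = (-26 - 10053) - 10644 = -10079 - 10644 = -20723)
(22467/K + (-407 - 1*11770)/(46 + 35*43)) - N = (22467/5343 + (-407 - 1*11770)/(46 + 35*43)) - 1*(-20723) = (22467*(1/5343) + (-407 - 11770)/(46 + 1505)) + 20723 = (7489/1781 - 12177/1551) + 20723 = (7489/1781 - 12177*1/1551) + 20723 = (7489/1781 - 369/47) + 20723 = -305206/83707 + 20723 = 1734354955/83707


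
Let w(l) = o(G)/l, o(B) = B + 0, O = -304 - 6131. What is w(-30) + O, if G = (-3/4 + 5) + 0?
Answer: -772217/120 ≈ -6435.1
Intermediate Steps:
G = 17/4 (G = (-3*1/4 + 5) + 0 = (-3/4 + 5) + 0 = 17/4 + 0 = 17/4 ≈ 4.2500)
O = -6435
o(B) = B
w(l) = 17/(4*l)
w(-30) + O = (17/4)/(-30) - 6435 = (17/4)*(-1/30) - 6435 = -17/120 - 6435 = -772217/120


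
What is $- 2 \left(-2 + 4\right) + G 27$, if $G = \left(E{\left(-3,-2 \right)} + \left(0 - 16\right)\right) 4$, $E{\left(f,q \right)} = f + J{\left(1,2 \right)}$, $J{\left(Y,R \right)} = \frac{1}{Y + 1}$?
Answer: $-2002$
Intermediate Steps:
$J{\left(Y,R \right)} = \frac{1}{1 + Y}$
$E{\left(f,q \right)} = \frac{1}{2} + f$ ($E{\left(f,q \right)} = f + \frac{1}{1 + 1} = f + \frac{1}{2} = \frac{1}{2} + f$)
$G = -74$ ($G = \left(\left(\frac{1}{2} - 3\right) + \left(0 - 16\right)\right) 4 = \left(- \frac{5}{2} + \left(0 - 16\right)\right) 4 = \left(- \frac{5}{2} - 16\right) 4 = \left(- \frac{37}{2}\right) 4 = -74$)
$- 2 \left(-2 + 4\right) + G 27 = - 2 \left(-2 + 4\right) - 1998 = \left(-2\right) 2 - 1998 = -4 - 1998 = -2002$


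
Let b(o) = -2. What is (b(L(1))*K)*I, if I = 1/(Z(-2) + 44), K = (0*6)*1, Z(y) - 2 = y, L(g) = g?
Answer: 0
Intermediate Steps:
Z(y) = 2 + y
K = 0 (K = 0*1 = 0)
I = 1/44 (I = 1/((2 - 2) + 44) = 1/(0 + 44) = 1/44 ≈ 0.022727)
(b(L(1))*K)*I = -2*0*(1/44) = 0*(1/44) = 0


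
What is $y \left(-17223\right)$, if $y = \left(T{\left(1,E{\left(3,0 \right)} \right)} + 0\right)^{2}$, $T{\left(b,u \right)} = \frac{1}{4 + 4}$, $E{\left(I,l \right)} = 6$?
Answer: $- \frac{17223}{64} \approx -269.11$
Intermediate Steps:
$T{\left(b,u \right)} = \frac{1}{8}$
$y = \frac{1}{64}$ ($y = \left(\frac{1}{8} + 0\right)^{2} = \left(\frac{1}{8}\right)^{2} = \frac{1}{64} \approx 0.015625$)
$y \left(-17223\right) = \frac{1}{64} \left(-17223\right) = - \frac{17223}{64}$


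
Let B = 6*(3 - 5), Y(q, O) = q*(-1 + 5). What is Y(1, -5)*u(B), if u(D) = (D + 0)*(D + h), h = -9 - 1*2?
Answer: 1104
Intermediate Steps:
Y(q, O) = 4*q (Y(q, O) = q*4 = 4*q)
h = -11 (h = -9 - 2 = -11)
B = -12 (B = 6*(-2) = -12)
u(D) = D*(-11 + D) (u(D) = (D + 0)*(D - 11) = D*(-11 + D))
Y(1, -5)*u(B) = (4*1)*(-12*(-11 - 12)) = 4*(-12*(-23)) = 4*276 = 1104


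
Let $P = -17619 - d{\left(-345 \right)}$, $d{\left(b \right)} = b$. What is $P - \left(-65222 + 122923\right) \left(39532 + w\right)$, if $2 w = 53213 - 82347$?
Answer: $-1440522739$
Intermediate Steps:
$w = -14567$ ($w = \frac{53213 - 82347}{2} = \frac{1}{2} \left(-29134\right) = -14567$)
$P = -17274$ ($P = -17619 - -345 = -17619 + 345 = -17274$)
$P - \left(-65222 + 122923\right) \left(39532 + w\right) = -17274 - \left(-65222 + 122923\right) \left(39532 - 14567\right) = -17274 - 57701 \cdot 24965 = -17274 - 1440505465 = -1440522739$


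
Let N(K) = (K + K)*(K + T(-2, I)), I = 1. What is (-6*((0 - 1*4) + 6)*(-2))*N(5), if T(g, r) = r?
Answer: 1440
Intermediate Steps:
N(K) = 2*K*(1 + K) (N(K) = (K + K)*(K + 1) = (2*K)*(1 + K) = 2*K*(1 + K))
(-6*((0 - 1*4) + 6)*(-2))*N(5) = (-6*((0 - 1*4) + 6)*(-2))*(2*5*(1 + 5)) = (-6*((0 - 4) + 6)*(-2))*(2*5*6) = -6*(-4 + 6)*(-2)*60 = -12*(-2)*60 = -6*(-4)*60 = 24*60 = 1440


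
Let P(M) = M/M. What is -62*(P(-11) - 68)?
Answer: 4154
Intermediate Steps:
P(M) = 1
-62*(P(-11) - 68) = -62*(1 - 68) = -62*(-67) = 4154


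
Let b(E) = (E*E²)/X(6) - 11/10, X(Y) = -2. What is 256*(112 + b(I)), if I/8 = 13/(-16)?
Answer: 317712/5 ≈ 63542.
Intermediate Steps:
I = -13/2 (I = 8*(13/(-16)) = 8*(13*(-1/16)) = 8*(-13/16) = -13/2 ≈ -6.5000)
b(E) = -11/10 - E³/2 (b(E) = (E*E²)/(-2) - 11/10 = E³*(-½) - 11*⅒ = -E³/2 - 11/10 = -11/10 - E³/2)
256*(112 + b(I)) = 256*(112 + (-11/10 - (-13/2)³/2)) = 256*(112 + (-11/10 - ½*(-2197/8))) = 256*(112 + (-11/10 + 2197/16)) = 256*(112 + 10897/80) = 256*(19857/80) = 317712/5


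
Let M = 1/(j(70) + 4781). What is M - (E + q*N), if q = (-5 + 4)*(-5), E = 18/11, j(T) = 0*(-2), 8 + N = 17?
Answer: -2452642/52591 ≈ -46.636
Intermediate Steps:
N = 9 (N = -8 + 17 = 9)
j(T) = 0
E = 18/11 (E = 18*(1/11) = 18/11 ≈ 1.6364)
q = 5 (q = -1*(-5) = 5)
M = 1/4781 (M = 1/(0 + 4781) = 1/4781 ≈ 0.00020916)
M - (E + q*N) = 1/4781 - (18/11 + 5*9) = 1/4781 - (18/11 + 45) = 1/4781 - 1*513/11 = 1/4781 - 513/11 = -2452642/52591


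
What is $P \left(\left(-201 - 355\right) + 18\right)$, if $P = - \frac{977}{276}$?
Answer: $\frac{262813}{138} \approx 1904.4$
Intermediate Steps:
$P = - \frac{977}{276}$ ($P = \left(-977\right) \frac{1}{276} = - \frac{977}{276} \approx -3.5399$)
$P \left(\left(-201 - 355\right) + 18\right) = - \frac{977 \left(\left(-201 - 355\right) + 18\right)}{276} = - \frac{977 \left(-556 + 18\right)}{276} = \left(- \frac{977}{276}\right) \left(-538\right) = \frac{262813}{138}$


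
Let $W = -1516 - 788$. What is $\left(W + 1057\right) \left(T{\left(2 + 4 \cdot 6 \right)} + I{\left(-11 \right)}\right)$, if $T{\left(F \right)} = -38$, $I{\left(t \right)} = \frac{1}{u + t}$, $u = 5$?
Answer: $\frac{285563}{6} \approx 47594.0$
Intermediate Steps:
$I{\left(t \right)} = \frac{1}{5 + t}$
$W = -2304$ ($W = -1516 - 788 = -2304$)
$\left(W + 1057\right) \left(T{\left(2 + 4 \cdot 6 \right)} + I{\left(-11 \right)}\right) = \left(-2304 + 1057\right) \left(-38 + \frac{1}{5 - 11}\right) = - 1247 \left(-38 + \frac{1}{-6}\right) = - 1247 \left(-38 - \frac{1}{6}\right) = \left(-1247\right) \left(- \frac{229}{6}\right) = \frac{285563}{6}$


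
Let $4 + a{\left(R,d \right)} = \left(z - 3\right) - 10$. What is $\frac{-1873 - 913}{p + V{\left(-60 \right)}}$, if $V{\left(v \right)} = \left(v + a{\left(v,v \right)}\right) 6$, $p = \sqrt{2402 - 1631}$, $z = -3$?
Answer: $\frac{445760}{76543} + \frac{2786 \sqrt{771}}{229629} \approx 6.1605$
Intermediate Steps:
$p = \sqrt{771} \approx 27.767$
$a{\left(R,d \right)} = -20$ ($a{\left(R,d \right)} = -4 - 16 = -20$)
$V{\left(v \right)} = -120 + 6 v$ ($V{\left(v \right)} = \left(v - 20\right) 6 = \left(-20 + v\right) 6 = -120 + 6 v$)
$\frac{-1873 - 913}{p + V{\left(-60 \right)}} = \frac{-1873 - 913}{\sqrt{771} + \left(-120 + 6 \left(-60\right)\right)} = - \frac{2786}{\sqrt{771} - 480} = - \frac{2786}{-480 + \sqrt{771}}$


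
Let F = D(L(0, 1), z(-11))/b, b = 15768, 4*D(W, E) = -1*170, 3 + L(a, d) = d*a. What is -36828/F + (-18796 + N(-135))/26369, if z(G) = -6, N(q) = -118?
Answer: 4375022983066/320195 ≈ 1.3664e+7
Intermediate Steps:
L(a, d) = -3 + a*d (L(a, d) = -3 + d*a = -3 + a*d)
D(W, E) = -85/2 (D(W, E) = (-1*170)/4 = (1/4)*(-170) = -85/2)
F = -85/31536 (F = -85/2/15768 = -85/2*1/15768 = -85/31536 ≈ -0.0026953)
-36828/F + (-18796 + N(-135))/26369 = -36828/(-85/31536) + (-18796 - 118)/26369 = -36828*(-31536/85) - 18914*1/26369 = 1161407808/85 - 2702/3767 = 4375022983066/320195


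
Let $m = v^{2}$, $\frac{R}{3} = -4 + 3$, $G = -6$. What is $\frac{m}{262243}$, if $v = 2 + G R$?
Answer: $\frac{400}{262243} \approx 0.0015253$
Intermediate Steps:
$R = -3$ ($R = 3 \left(-4 + 3\right) = 3 \left(-1\right) = -3$)
$v = 20$ ($v = 2 - -18 = 2 + 18 = 20$)
$m = 400$ ($m = 20^{2} = 400$)
$\frac{m}{262243} = \frac{400}{262243}$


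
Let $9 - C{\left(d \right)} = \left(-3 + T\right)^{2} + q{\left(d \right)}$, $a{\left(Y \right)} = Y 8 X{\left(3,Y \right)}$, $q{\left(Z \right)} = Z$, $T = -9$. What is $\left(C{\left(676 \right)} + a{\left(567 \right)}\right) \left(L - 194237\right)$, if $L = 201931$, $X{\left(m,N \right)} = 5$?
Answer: $168260086$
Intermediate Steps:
$a{\left(Y \right)} = 40 Y$ ($a{\left(Y \right)} = Y 8 \cdot 5 = 8 Y 5 = 40 Y$)
$C{\left(d \right)} = -135 - d$ ($C{\left(d \right)} = 9 - \left(\left(-3 - 9\right)^{2} + d\right) = 9 - \left(\left(-12\right)^{2} + d\right) = 9 - \left(144 + d\right) = -135 - d$)
$\left(C{\left(676 \right)} + a{\left(567 \right)}\right) \left(L - 194237\right) = \left(\left(-135 - 676\right) + 40 \cdot 567\right) \left(201931 - 194237\right) = \left(\left(-135 - 676\right) + 22680\right) 7694 = \left(-811 + 22680\right) 7694 = 21869 \cdot 7694 = 168260086$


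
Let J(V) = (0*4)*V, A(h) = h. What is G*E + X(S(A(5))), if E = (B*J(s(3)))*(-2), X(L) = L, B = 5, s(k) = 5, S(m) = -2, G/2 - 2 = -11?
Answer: -2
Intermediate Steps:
G = -18 (G = 4 + 2*(-11) = 4 - 22 = -18)
J(V) = 0 (J(V) = 0*V = 0)
E = 0 (E = (5*0)*(-2) = 0*(-2) = 0)
G*E + X(S(A(5))) = -18*0 - 2 = 0 - 2 = -2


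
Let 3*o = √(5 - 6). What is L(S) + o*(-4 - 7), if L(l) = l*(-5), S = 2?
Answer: -10 - 11*I/3 ≈ -10.0 - 3.6667*I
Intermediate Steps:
L(l) = -5*l
o = I/3 (o = √(5 - 6)/3 = √(-1)/3 = I/3 ≈ 0.33333*I)
L(S) + o*(-4 - 7) = -5*2 + (I/3)*(-4 - 7) = -10 + (I/3)*(-11) = -10 - 11*I/3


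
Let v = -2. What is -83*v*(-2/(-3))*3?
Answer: 332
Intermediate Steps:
-83*v*(-2/(-3))*3 = -83*(-(-4)/(-3))*3 = -83*(-(-4)*(-1)/3)*3 = -83*(-2*⅔)*3 = -(-332)*3/3 = -83*(-4) = 332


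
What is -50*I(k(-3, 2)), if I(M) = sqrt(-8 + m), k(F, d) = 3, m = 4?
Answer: -100*I ≈ -100.0*I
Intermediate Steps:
I(M) = 2*I (I(M) = sqrt(-8 + 4) = sqrt(-4) = 2*I)
-50*I(k(-3, 2)) = -100*I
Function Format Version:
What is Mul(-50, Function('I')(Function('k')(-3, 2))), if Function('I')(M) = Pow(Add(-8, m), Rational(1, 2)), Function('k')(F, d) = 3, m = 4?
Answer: Mul(-100, I) ≈ Mul(-100.00, I)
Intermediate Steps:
Function('I')(M) = Mul(2, I) (Function('I')(M) = Pow(Add(-8, 4), Rational(1, 2)) = Pow(-4, Rational(1, 2)) = Mul(2, I))
Mul(-50, Function('I')(Function('k')(-3, 2))) = Mul(-50, Mul(2, I)) = Mul(-100, I)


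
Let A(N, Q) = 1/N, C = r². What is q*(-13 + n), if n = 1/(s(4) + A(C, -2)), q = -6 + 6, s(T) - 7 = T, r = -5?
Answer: 0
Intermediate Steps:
s(T) = 7 + T
C = 25 (C = (-5)² = 25)
q = 0
n = 25/276 (n = 1/((7 + 4) + 1/25) = 1/(11 + 1/25) = 1/(276/25) = 25/276 ≈ 0.090580)
q*(-13 + n) = 0*(-13 + 25/276) = 0*(-3563/276) = 0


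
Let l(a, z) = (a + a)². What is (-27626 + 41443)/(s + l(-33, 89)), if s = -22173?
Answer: -13817/17817 ≈ -0.77550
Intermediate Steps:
l(a, z) = 4*a² (l(a, z) = (2*a)² = 4*a²)
(-27626 + 41443)/(s + l(-33, 89)) = (-27626 + 41443)/(-22173 + 4*(-33)²) = 13817/(-22173 + 4*1089) = 13817/(-22173 + 4356) = 13817/(-17817) = 13817*(-1/17817) = -13817/17817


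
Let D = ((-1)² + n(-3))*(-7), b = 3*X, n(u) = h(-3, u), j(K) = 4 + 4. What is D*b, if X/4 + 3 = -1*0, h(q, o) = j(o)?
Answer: 2268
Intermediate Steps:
j(K) = 8
h(q, o) = 8
n(u) = 8
X = -12 (X = -12 + 4*(-1*0) = -12 + 4*0 = -12 + 0 = -12)
b = -36 (b = 3*(-12) = -36)
D = -63 (D = ((-1)² + 8)*(-7) = (1 + 8)*(-7) = 9*(-7) = -63)
D*b = -63*(-36) = 2268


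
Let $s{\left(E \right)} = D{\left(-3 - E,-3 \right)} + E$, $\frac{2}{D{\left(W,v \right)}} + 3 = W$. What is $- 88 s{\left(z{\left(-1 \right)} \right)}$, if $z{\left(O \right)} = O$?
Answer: $\frac{616}{5} \approx 123.2$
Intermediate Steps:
$D{\left(W,v \right)} = \frac{2}{-3 + W}$
$s{\left(E \right)} = E + \frac{2}{-6 - E}$ ($s{\left(E \right)} = \frac{2}{-3 - \left(3 + E\right)} + E = \frac{2}{-6 - E} + E = E + \frac{2}{-6 - E}$)
$- 88 s{\left(z{\left(-1 \right)} \right)} = - 88 \frac{-2 - \left(6 - 1\right)}{6 - 1} = - 88 \frac{-2 - 5}{5} = - 88 \cdot \frac{1}{5} \left(-7\right) = \left(-88\right) \left(- \frac{7}{5}\right) = \frac{616}{5}$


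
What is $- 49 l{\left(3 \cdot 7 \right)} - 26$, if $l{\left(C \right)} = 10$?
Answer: $-516$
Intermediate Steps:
$- 49 l{\left(3 \cdot 7 \right)} - 26 = \left(-49\right) 10 - 26 = -490 - 26 = -516$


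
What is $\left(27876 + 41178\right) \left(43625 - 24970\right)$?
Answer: $1288202370$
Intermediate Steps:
$\left(27876 + 41178\right) \left(43625 - 24970\right) = 69054 \left(43625 - 24970\right) = 69054 \cdot 18655 = 1288202370$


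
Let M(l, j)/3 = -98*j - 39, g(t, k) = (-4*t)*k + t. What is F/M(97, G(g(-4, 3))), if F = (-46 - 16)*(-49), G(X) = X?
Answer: -3038/13053 ≈ -0.23274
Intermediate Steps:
g(t, k) = t - 4*k*t (g(t, k) = -4*k*t + t = t - 4*k*t)
M(l, j) = -117 - 294*j (M(l, j) = 3*(-98*j - 39) = 3*(-39 - 98*j) = -117 - 294*j)
F = 3038 (F = -62*(-49) = 3038)
F/M(97, G(g(-4, 3))) = 3038/(-117 - (-1176)*(1 - 4*3)) = 3038/(-117 - (-1176)*(1 - 12)) = 3038/(-117 - (-1176)*(-11)) = 3038/(-117 - 294*44) = 3038/(-117 - 12936) = 3038/(-13053) = 3038*(-1/13053) = -3038/13053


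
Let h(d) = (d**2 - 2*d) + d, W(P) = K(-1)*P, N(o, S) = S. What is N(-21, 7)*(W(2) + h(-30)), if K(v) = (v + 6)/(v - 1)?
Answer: 6475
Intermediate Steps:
K(v) = (6 + v)/(-1 + v)
W(P) = -5*P/2 (W(P) = ((6 - 1)/(-1 - 1))*P = (5/(-2))*P = (-1/2*5)*P = -5*P/2)
h(d) = d**2 - d
N(-21, 7)*(W(2) + h(-30)) = 7*(-5/2*2 - 30*(-1 - 30)) = 7*(-5 - 30*(-31)) = 7*(-5 + 930) = 7*925 = 6475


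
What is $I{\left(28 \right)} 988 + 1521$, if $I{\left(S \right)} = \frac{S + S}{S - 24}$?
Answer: $15353$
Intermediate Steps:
$I{\left(S \right)} = \frac{2 S}{-24 + S}$
$I{\left(28 \right)} 988 + 1521 = 2 \cdot 28 \frac{1}{-24 + 28} \cdot 988 + 1521 = 2 \cdot 28 \cdot \frac{1}{4} \cdot 988 + 1521 = 14 \cdot 988 + 1521 = 13832 + 1521 = 15353$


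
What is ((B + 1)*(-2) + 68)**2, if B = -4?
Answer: 5476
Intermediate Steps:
((B + 1)*(-2) + 68)**2 = ((-4 + 1)*(-2) + 68)**2 = (-3*(-2) + 68)**2 = (6 + 68)**2 = 74**2 = 5476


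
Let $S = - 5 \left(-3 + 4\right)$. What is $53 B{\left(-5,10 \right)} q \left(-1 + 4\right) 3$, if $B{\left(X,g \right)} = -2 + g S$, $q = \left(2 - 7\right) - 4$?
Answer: $223236$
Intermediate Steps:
$S = -5$ ($S = \left(-5\right) 1 = -5$)
$q = -9$ ($q = -5 - 4 = -9$)
$B{\left(X,g \right)} = -2 - 5 g$ ($B{\left(X,g \right)} = -2 + g \left(-5\right) = -2 - 5 g$)
$53 B{\left(-5,10 \right)} q \left(-1 + 4\right) 3 = 53 \left(-2 - 50\right) \left(- 9 \left(-1 + 4\right) 3\right) = 53 \left(-2 - 50\right) \left(- 9 \cdot 3 \cdot 3\right) = 53 \left(-52\right) \left(\left(-9\right) 9\right) = \left(-2756\right) \left(-81\right) = 223236$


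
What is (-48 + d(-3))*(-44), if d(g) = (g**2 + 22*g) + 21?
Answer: 3696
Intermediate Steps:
d(g) = 21 + g**2 + 22*g
(-48 + d(-3))*(-44) = (-48 + (21 + (-3)**2 + 22*(-3)))*(-44) = (-48 + (21 + 9 - 66))*(-44) = (-48 - 36)*(-44) = -84*(-44) = 3696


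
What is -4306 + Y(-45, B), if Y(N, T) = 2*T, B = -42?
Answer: -4390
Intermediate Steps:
-4306 + Y(-45, B) = -4306 + 2*(-42) = -4306 - 84 = -4390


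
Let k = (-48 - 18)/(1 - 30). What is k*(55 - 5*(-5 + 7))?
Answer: 2970/29 ≈ 102.41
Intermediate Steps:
k = 66/29 (k = -66/(-29) = -66*(-1/29) = 66/29 ≈ 2.2759)
k*(55 - 5*(-5 + 7)) = 66*(55 - 5*(-5 + 7))/29 = 66*(55 - 5*2)/29 = 66*(55 - 10)/29 = (66/29)*45 = 2970/29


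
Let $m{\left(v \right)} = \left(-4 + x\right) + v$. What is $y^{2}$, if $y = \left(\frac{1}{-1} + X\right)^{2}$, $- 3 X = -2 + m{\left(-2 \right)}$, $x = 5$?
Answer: $0$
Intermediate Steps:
$m{\left(v \right)} = 1 + v$ ($m{\left(v \right)} = \left(-4 + 5\right) + v = 1 + v$)
$X = 1$ ($X = - \frac{-2 + \left(1 - 2\right)}{3} = - \frac{-2 - 1}{3} = \left(- \frac{1}{3}\right) \left(-3\right) = 1$)
$y = 0$ ($y = \left(\frac{1}{-1} + 1\right)^{2} = \left(-1 + 1\right)^{2} = 0^{2} = 0$)
$y^{2} = 0^{2} = 0$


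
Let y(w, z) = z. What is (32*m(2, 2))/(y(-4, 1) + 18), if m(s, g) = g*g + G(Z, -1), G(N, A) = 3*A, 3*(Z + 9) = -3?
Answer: 32/19 ≈ 1.6842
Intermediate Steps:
Z = -10 (Z = -9 + (1/3)*(-3) = -9 - 1 = -10)
m(s, g) = -3 + g**2 (m(s, g) = g*g + 3*(-1) = g**2 - 3 = -3 + g**2)
(32*m(2, 2))/(y(-4, 1) + 18) = (32*(-3 + 2**2))/(1 + 18) = (32*(-3 + 4))/19 = (32*1)*(1/19) = 32*(1/19) = 32/19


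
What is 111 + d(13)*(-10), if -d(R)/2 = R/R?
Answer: 131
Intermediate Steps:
d(R) = -2 (d(R) = -2*R/R = -2*1 = -2)
111 + d(13)*(-10) = 111 - 2*(-10) = 111 + 20 = 131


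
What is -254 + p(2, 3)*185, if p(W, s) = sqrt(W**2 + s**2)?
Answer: -254 + 185*sqrt(13) ≈ 413.03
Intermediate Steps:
-254 + p(2, 3)*185 = -254 + sqrt(2**2 + 3**2)*185 = -254 + sqrt(4 + 9)*185 = -254 + sqrt(13)*185 = -254 + 185*sqrt(13)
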